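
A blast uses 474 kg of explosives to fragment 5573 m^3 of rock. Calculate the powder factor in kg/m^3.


0.0851 kg/m^3

Powder factor = explosive mass / rock volume
= 474 / 5573
= 0.0851 kg/m^3


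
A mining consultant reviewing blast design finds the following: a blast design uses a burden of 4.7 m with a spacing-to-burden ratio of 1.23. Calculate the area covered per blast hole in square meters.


27.1707 m^2

First, find the spacing:
Spacing = burden * ratio = 4.7 * 1.23
= 5.781 m
Then, calculate the area:
Area = burden * spacing = 4.7 * 5.781
= 27.1707 m^2


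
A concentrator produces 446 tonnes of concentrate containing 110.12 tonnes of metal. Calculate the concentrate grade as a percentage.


Grade = (metal in concentrate / concentrate mass) * 100
= (110.12 / 446) * 100
= 0.2469058296 * 100
= 24.6906%

24.6906%


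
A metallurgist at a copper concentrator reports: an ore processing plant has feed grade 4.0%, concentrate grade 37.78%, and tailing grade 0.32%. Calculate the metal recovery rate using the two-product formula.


92.7859%

Using the two-product formula:
R = 100 * c * (f - t) / (f * (c - t))
Numerator = 100 * 37.78 * (4.0 - 0.32)
= 100 * 37.78 * 3.68
= 13903.04
Denominator = 4.0 * (37.78 - 0.32)
= 4.0 * 37.46
= 149.84
R = 13903.04 / 149.84
= 92.7859%


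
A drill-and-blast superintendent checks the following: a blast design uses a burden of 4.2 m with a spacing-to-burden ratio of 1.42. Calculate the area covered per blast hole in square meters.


25.0488 m^2

First, find the spacing:
Spacing = burden * ratio = 4.2 * 1.42
= 5.964 m
Then, calculate the area:
Area = burden * spacing = 4.2 * 5.964
= 25.0488 m^2


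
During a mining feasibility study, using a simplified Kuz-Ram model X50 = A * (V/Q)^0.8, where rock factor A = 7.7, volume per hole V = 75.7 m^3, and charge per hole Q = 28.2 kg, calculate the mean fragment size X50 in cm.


16.9656 cm

Compute V/Q:
V/Q = 75.7 / 28.2 = 2.684397163
Raise to the power 0.8:
(V/Q)^0.8 = 2.684397163^0.8 = 2.20331919
Multiply by A:
X50 = 7.7 * 2.20331919
= 16.9656 cm


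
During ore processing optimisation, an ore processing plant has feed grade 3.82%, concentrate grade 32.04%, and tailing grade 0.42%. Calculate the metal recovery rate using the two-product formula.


90.1875%

Using the two-product formula:
R = 100 * c * (f - t) / (f * (c - t))
Numerator = 100 * 32.04 * (3.82 - 0.42)
= 100 * 32.04 * 3.4
= 10893.6
Denominator = 3.82 * (32.04 - 0.42)
= 3.82 * 31.62
= 120.7884
R = 10893.6 / 120.7884
= 90.1875%


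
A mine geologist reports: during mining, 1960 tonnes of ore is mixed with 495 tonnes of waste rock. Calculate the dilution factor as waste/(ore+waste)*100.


20.1629%

Total material = ore + waste
= 1960 + 495 = 2455 tonnes
Dilution = waste / total * 100
= 495 / 2455 * 100
= 0.2016293279 * 100
= 20.1629%


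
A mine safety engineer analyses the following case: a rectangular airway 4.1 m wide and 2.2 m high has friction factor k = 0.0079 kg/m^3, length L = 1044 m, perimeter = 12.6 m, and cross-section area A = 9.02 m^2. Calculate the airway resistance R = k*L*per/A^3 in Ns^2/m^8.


0.1416 Ns^2/m^8

Compute the numerator:
k * L * per = 0.0079 * 1044 * 12.6
= 103.91976
Compute the denominator:
A^3 = 9.02^3 = 733.870808
Resistance:
R = 103.91976 / 733.870808
= 0.1416 Ns^2/m^8


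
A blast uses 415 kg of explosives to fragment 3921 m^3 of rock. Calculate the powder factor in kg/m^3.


0.1058 kg/m^3

Powder factor = explosive mass / rock volume
= 415 / 3921
= 0.1058 kg/m^3


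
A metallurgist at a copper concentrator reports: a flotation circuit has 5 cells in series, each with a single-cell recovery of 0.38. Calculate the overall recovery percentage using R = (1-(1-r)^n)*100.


90.8387%

Complement of single-cell recovery:
1 - r = 1 - 0.38 = 0.62
Raise to power n:
(1 - r)^5 = 0.62^5 = 0.0916132832
Overall recovery:
R = (1 - 0.0916132832) * 100
= 90.8387%


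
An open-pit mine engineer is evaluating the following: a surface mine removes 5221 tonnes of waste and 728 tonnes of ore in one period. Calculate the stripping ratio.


7.1717

Stripping ratio = waste tonnage / ore tonnage
= 5221 / 728
= 7.1717


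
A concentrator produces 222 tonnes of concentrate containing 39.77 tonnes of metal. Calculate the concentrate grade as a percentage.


Grade = (metal in concentrate / concentrate mass) * 100
= (39.77 / 222) * 100
= 0.1791441441 * 100
= 17.9144%

17.9144%


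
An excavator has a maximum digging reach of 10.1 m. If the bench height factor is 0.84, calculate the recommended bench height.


8.484 m

Bench height = reach * factor
= 10.1 * 0.84
= 8.484 m


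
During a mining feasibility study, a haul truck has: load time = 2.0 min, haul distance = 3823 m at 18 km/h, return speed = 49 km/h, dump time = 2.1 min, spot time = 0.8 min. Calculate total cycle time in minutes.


22.3246 min

Convert haul speed to m/min: 18 * 1000/60 = 300 m/min
Haul time = 3823 / 300 = 12.74333333 min
Convert return speed to m/min: 49 * 1000/60 = 816.6666667 m/min
Return time = 3823 / 816.6666667 = 4.68122449 min
Total cycle time:
= 2.0 + 12.74333333 + 2.1 + 4.68122449 + 0.8
= 22.3246 min


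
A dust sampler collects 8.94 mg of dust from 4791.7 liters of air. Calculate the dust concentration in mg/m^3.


1.8657 mg/m^3

Convert liters to m^3: 1 m^3 = 1000 L
Concentration = mass / volume * 1000
= 8.94 / 4791.7 * 1000
= 0.001865726151 * 1000
= 1.8657 mg/m^3


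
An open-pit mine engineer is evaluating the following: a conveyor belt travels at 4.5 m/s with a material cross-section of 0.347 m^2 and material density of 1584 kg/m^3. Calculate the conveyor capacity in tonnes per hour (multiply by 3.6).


8904.2976 t/h

Volumetric flow = speed * area
= 4.5 * 0.347 = 1.5615 m^3/s
Mass flow = volumetric * density
= 1.5615 * 1584 = 2473.416 kg/s
Convert to t/h: multiply by 3.6
Capacity = 2473.416 * 3.6
= 8904.2976 t/h


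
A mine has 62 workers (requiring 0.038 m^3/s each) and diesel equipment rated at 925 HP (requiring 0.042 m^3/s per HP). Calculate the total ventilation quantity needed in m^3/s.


41.206 m^3/s

Airflow for workers:
Q_people = 62 * 0.038 = 2.356 m^3/s
Airflow for diesel equipment:
Q_diesel = 925 * 0.042 = 38.85 m^3/s
Total ventilation:
Q_total = 2.356 + 38.85
= 41.206 m^3/s


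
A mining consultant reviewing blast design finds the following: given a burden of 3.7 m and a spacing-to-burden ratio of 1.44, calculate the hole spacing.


5.328 m

Spacing = burden * ratio
= 3.7 * 1.44
= 5.328 m


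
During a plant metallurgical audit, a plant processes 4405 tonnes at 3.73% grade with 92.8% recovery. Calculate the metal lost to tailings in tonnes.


Total metal in feed:
= 4405 * 3.73 / 100 = 164.3065 tonnes
Metal recovered:
= 164.3065 * 92.8 / 100 = 152.476432 tonnes
Metal lost to tailings:
= 164.3065 - 152.476432
= 11.8301 tonnes

11.8301 tonnes


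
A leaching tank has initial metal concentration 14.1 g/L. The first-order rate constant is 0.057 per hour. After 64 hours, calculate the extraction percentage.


97.3957%

Compute the exponent:
-k * t = -0.057 * 64 = -3.648
Remaining concentration:
C = 14.1 * exp(-3.648)
= 14.1 * 0.02604316305
= 0.3672085991 g/L
Extracted = 14.1 - 0.3672085991 = 13.7327914 g/L
Extraction % = 13.7327914 / 14.1 * 100
= 97.3957%


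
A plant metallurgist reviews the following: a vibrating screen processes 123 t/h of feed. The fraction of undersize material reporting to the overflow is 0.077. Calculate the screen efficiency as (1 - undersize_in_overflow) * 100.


92.3%

Screen efficiency = (1 - fraction of undersize in overflow) * 100
= (1 - 0.077) * 100
= 0.923 * 100
= 92.3%


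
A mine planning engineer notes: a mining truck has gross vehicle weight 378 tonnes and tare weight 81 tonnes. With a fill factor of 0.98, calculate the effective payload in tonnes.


291.06 tonnes

Maximum payload = gross - tare
= 378 - 81 = 297 tonnes
Effective payload = max payload * fill factor
= 297 * 0.98
= 291.06 tonnes


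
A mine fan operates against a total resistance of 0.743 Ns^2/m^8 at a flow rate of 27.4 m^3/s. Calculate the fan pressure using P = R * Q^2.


Compute Q^2:
Q^2 = 27.4^2 = 750.76
Compute pressure:
P = R * Q^2 = 0.743 * 750.76
= 557.8147 Pa

557.8147 Pa


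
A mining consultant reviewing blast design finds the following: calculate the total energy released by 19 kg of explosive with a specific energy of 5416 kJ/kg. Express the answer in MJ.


Energy = mass * specific_energy / 1000
= 19 * 5416 / 1000
= 102904 / 1000
= 102.904 MJ

102.904 MJ


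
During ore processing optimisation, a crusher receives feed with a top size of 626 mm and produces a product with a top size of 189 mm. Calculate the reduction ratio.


Reduction ratio = feed size / product size
= 626 / 189
= 3.3122

3.3122


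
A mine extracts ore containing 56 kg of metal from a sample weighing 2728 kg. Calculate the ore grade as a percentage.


2.0528%

Ore grade = (metal mass / ore mass) * 100
= (56 / 2728) * 100
= 0.02052785924 * 100
= 2.0528%


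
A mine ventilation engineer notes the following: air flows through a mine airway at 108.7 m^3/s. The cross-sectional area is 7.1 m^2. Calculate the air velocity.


Velocity = flow rate / cross-sectional area
= 108.7 / 7.1
= 15.3099 m/s

15.3099 m/s


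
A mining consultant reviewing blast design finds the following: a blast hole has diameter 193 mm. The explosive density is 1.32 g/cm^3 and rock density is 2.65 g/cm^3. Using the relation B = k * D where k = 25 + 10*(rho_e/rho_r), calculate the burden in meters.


First, compute k:
rho_e / rho_r = 1.32 / 2.65 = 0.4981132075
k = 25 + 10 * 0.4981132075 = 29.98113208
Then, compute burden:
B = k * D / 1000 = 29.98113208 * 193 / 1000
= 5786.358491 / 1000
= 5.7864 m

5.7864 m


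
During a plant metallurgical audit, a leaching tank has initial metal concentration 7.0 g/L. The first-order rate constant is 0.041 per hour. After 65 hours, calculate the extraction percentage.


93.0401%

Compute the exponent:
-k * t = -0.041 * 65 = -2.665
Remaining concentration:
C = 7.0 * exp(-2.665)
= 7.0 * 0.06959935353
= 0.4871954747 g/L
Extracted = 7.0 - 0.4871954747 = 6.512804525 g/L
Extraction % = 6.512804525 / 7.0 * 100
= 93.0401%


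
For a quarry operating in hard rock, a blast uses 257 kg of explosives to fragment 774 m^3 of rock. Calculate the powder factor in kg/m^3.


Powder factor = explosive mass / rock volume
= 257 / 774
= 0.332 kg/m^3

0.332 kg/m^3


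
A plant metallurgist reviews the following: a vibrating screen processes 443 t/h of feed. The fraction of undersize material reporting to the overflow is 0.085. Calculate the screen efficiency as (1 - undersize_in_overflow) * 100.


91.5%

Screen efficiency = (1 - fraction of undersize in overflow) * 100
= (1 - 0.085) * 100
= 0.915 * 100
= 91.5%


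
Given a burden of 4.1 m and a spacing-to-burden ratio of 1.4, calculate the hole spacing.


5.74 m

Spacing = burden * ratio
= 4.1 * 1.4
= 5.74 m


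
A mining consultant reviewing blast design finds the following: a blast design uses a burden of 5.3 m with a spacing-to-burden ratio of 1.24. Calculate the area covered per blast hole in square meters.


34.8316 m^2

First, find the spacing:
Spacing = burden * ratio = 5.3 * 1.24
= 6.572 m
Then, calculate the area:
Area = burden * spacing = 5.3 * 6.572
= 34.8316 m^2


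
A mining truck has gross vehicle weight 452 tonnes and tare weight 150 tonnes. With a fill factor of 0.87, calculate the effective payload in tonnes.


262.74 tonnes

Maximum payload = gross - tare
= 452 - 150 = 302 tonnes
Effective payload = max payload * fill factor
= 302 * 0.87
= 262.74 tonnes


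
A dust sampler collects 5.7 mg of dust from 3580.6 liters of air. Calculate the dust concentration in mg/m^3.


1.5919 mg/m^3

Convert liters to m^3: 1 m^3 = 1000 L
Concentration = mass / volume * 1000
= 5.7 / 3580.6 * 1000
= 0.00159191197 * 1000
= 1.5919 mg/m^3


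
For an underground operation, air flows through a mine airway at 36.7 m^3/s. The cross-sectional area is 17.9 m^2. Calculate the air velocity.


2.0503 m/s

Velocity = flow rate / cross-sectional area
= 36.7 / 17.9
= 2.0503 m/s


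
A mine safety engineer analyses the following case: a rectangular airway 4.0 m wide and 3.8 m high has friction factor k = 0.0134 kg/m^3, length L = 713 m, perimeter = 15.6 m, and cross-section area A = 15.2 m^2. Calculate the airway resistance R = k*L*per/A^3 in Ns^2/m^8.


Compute the numerator:
k * L * per = 0.0134 * 713 * 15.6
= 149.04552
Compute the denominator:
A^3 = 15.2^3 = 3511.808
Resistance:
R = 149.04552 / 3511.808
= 0.0424 Ns^2/m^8

0.0424 Ns^2/m^8


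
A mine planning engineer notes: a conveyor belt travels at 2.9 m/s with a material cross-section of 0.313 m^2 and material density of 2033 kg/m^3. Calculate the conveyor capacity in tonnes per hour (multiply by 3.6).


Volumetric flow = speed * area
= 2.9 * 0.313 = 0.9077 m^3/s
Mass flow = volumetric * density
= 0.9077 * 2033 = 1845.3541 kg/s
Convert to t/h: multiply by 3.6
Capacity = 1845.3541 * 3.6
= 6643.2748 t/h

6643.2748 t/h


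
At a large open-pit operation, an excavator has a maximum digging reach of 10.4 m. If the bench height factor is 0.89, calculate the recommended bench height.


9.256 m

Bench height = reach * factor
= 10.4 * 0.89
= 9.256 m


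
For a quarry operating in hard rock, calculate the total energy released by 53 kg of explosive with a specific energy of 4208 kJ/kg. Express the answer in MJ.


223.024 MJ

Energy = mass * specific_energy / 1000
= 53 * 4208 / 1000
= 223024 / 1000
= 223.024 MJ


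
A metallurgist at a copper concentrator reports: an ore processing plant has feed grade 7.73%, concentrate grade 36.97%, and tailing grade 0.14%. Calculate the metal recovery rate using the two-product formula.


98.5621%

Using the two-product formula:
R = 100 * c * (f - t) / (f * (c - t))
Numerator = 100 * 36.97 * (7.73 - 0.14)
= 100 * 36.97 * 7.59
= 28060.23
Denominator = 7.73 * (36.97 - 0.14)
= 7.73 * 36.83
= 284.6959
R = 28060.23 / 284.6959
= 98.5621%


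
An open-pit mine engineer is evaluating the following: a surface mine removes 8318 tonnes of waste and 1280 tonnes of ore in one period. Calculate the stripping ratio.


6.4984

Stripping ratio = waste tonnage / ore tonnage
= 8318 / 1280
= 6.4984


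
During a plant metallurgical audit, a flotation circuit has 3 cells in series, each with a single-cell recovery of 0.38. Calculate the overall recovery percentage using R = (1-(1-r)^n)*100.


Complement of single-cell recovery:
1 - r = 1 - 0.38 = 0.62
Raise to power n:
(1 - r)^3 = 0.62^3 = 0.238328
Overall recovery:
R = (1 - 0.238328) * 100
= 76.1672%

76.1672%


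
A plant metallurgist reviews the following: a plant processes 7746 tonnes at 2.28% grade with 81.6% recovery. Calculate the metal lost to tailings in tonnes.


Total metal in feed:
= 7746 * 2.28 / 100 = 176.6088 tonnes
Metal recovered:
= 176.6088 * 81.6 / 100 = 144.1127808 tonnes
Metal lost to tailings:
= 176.6088 - 144.1127808
= 32.496 tonnes

32.496 tonnes


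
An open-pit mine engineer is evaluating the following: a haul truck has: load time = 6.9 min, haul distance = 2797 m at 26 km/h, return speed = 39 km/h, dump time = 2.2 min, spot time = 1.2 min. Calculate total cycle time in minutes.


Convert haul speed to m/min: 26 * 1000/60 = 433.3333333 m/min
Haul time = 2797 / 433.3333333 = 6.454615385 min
Convert return speed to m/min: 39 * 1000/60 = 650 m/min
Return time = 2797 / 650 = 4.303076923 min
Total cycle time:
= 6.9 + 6.454615385 + 2.2 + 4.303076923 + 1.2
= 21.0577 min

21.0577 min


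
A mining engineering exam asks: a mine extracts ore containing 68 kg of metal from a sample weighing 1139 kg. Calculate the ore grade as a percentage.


5.9701%

Ore grade = (metal mass / ore mass) * 100
= (68 / 1139) * 100
= 0.05970149254 * 100
= 5.9701%


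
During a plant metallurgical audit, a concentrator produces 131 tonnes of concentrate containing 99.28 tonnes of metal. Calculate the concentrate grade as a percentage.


Grade = (metal in concentrate / concentrate mass) * 100
= (99.28 / 131) * 100
= 0.7578625954 * 100
= 75.7863%

75.7863%


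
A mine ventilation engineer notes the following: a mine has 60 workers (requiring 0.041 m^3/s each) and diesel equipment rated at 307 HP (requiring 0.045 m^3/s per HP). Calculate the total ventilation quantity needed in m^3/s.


Airflow for workers:
Q_people = 60 * 0.041 = 2.46 m^3/s
Airflow for diesel equipment:
Q_diesel = 307 * 0.045 = 13.815 m^3/s
Total ventilation:
Q_total = 2.46 + 13.815
= 16.275 m^3/s

16.275 m^3/s


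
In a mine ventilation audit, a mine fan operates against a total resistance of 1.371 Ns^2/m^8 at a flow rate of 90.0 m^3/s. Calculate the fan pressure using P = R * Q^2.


11105.1 Pa

Compute Q^2:
Q^2 = 90.0^2 = 8100.0
Compute pressure:
P = R * Q^2 = 1.371 * 8100.0
= 11105.1 Pa


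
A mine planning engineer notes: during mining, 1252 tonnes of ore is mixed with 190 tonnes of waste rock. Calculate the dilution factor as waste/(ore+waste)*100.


Total material = ore + waste
= 1252 + 190 = 1442 tonnes
Dilution = waste / total * 100
= 190 / 1442 * 100
= 0.1317614424 * 100
= 13.1761%

13.1761%


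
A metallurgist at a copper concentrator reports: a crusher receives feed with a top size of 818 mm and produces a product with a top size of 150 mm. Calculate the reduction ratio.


Reduction ratio = feed size / product size
= 818 / 150
= 5.4533

5.4533


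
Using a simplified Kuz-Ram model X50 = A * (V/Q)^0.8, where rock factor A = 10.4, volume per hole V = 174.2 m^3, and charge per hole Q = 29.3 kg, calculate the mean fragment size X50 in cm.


43.289 cm

Compute V/Q:
V/Q = 174.2 / 29.3 = 5.945392491
Raise to the power 0.8:
(V/Q)^0.8 = 5.945392491^0.8 = 4.16240586
Multiply by A:
X50 = 10.4 * 4.16240586
= 43.289 cm


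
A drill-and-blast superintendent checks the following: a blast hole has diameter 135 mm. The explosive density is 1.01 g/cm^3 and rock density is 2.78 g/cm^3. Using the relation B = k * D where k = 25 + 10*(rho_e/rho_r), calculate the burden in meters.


3.8655 m

First, compute k:
rho_e / rho_r = 1.01 / 2.78 = 0.3633093525
k = 25 + 10 * 0.3633093525 = 28.63309353
Then, compute burden:
B = k * D / 1000 = 28.63309353 * 135 / 1000
= 3865.467626 / 1000
= 3.8655 m


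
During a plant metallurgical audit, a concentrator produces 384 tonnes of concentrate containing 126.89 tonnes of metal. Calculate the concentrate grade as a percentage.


33.0443%

Grade = (metal in concentrate / concentrate mass) * 100
= (126.89 / 384) * 100
= 0.3304427083 * 100
= 33.0443%


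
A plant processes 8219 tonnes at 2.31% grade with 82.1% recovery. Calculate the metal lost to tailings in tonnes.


Total metal in feed:
= 8219 * 2.31 / 100 = 189.8589 tonnes
Metal recovered:
= 189.8589 * 82.1 / 100 = 155.8741569 tonnes
Metal lost to tailings:
= 189.8589 - 155.8741569
= 33.9847 tonnes

33.9847 tonnes


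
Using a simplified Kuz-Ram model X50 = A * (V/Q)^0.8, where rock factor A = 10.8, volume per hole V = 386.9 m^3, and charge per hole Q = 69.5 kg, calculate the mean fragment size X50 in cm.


Compute V/Q:
V/Q = 386.9 / 69.5 = 5.566906475
Raise to the power 0.8:
(V/Q)^0.8 = 5.566906475^0.8 = 3.94903643
Multiply by A:
X50 = 10.8 * 3.94903643
= 42.6496 cm

42.6496 cm


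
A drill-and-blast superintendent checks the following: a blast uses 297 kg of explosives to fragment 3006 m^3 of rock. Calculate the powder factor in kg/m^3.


Powder factor = explosive mass / rock volume
= 297 / 3006
= 0.0988 kg/m^3

0.0988 kg/m^3


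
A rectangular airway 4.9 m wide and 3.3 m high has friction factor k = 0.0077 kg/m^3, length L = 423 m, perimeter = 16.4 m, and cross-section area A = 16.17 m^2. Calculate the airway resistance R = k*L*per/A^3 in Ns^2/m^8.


Compute the numerator:
k * L * per = 0.0077 * 423 * 16.4
= 53.41644
Compute the denominator:
A^3 = 16.17^3 = 4227.952113
Resistance:
R = 53.41644 / 4227.952113
= 0.0126 Ns^2/m^8

0.0126 Ns^2/m^8


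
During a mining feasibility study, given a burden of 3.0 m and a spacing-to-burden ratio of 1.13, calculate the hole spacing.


3.39 m

Spacing = burden * ratio
= 3.0 * 1.13
= 3.39 m


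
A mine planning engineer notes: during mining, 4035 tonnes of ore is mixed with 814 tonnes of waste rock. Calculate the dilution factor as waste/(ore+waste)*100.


Total material = ore + waste
= 4035 + 814 = 4849 tonnes
Dilution = waste / total * 100
= 814 / 4849 * 100
= 0.1678696638 * 100
= 16.787%

16.787%


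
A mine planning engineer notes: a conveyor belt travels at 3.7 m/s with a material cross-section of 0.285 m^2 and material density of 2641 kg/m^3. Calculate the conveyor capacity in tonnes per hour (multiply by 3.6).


Volumetric flow = speed * area
= 3.7 * 0.285 = 1.0545 m^3/s
Mass flow = volumetric * density
= 1.0545 * 2641 = 2784.9345 kg/s
Convert to t/h: multiply by 3.6
Capacity = 2784.9345 * 3.6
= 10025.7642 t/h

10025.7642 t/h


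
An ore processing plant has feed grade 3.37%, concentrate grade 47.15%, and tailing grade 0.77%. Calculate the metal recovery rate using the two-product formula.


Using the two-product formula:
R = 100 * c * (f - t) / (f * (c - t))
Numerator = 100 * 47.15 * (3.37 - 0.77)
= 100 * 47.15 * 2.6
= 12259.0
Denominator = 3.37 * (47.15 - 0.77)
= 3.37 * 46.38
= 156.3006
R = 12259.0 / 156.3006
= 78.4322%

78.4322%


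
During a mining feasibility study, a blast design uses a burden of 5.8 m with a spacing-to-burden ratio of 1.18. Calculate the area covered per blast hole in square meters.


First, find the spacing:
Spacing = burden * ratio = 5.8 * 1.18
= 6.844 m
Then, calculate the area:
Area = burden * spacing = 5.8 * 6.844
= 39.6952 m^2

39.6952 m^2


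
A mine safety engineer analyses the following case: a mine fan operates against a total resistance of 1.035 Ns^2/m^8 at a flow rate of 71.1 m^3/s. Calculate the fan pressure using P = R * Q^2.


Compute Q^2:
Q^2 = 71.1^2 = 5055.21
Compute pressure:
P = R * Q^2 = 1.035 * 5055.21
= 5232.1424 Pa

5232.1424 Pa


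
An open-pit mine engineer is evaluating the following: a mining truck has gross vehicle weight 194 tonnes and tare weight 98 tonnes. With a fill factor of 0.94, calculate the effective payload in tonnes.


Maximum payload = gross - tare
= 194 - 98 = 96 tonnes
Effective payload = max payload * fill factor
= 96 * 0.94
= 90.24 tonnes

90.24 tonnes


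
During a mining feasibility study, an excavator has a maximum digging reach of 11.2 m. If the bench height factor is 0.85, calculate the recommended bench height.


Bench height = reach * factor
= 11.2 * 0.85
= 9.52 m

9.52 m


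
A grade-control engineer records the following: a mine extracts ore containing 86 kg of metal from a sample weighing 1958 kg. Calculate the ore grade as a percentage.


Ore grade = (metal mass / ore mass) * 100
= (86 / 1958) * 100
= 0.04392236977 * 100
= 4.3922%

4.3922%


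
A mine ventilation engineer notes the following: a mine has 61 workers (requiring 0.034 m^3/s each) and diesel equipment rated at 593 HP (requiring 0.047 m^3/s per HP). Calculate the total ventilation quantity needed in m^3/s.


Airflow for workers:
Q_people = 61 * 0.034 = 2.074 m^3/s
Airflow for diesel equipment:
Q_diesel = 593 * 0.047 = 27.871 m^3/s
Total ventilation:
Q_total = 2.074 + 27.871
= 29.945 m^3/s

29.945 m^3/s


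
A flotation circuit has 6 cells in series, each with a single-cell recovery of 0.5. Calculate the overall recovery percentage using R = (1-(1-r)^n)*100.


98.4375%

Complement of single-cell recovery:
1 - r = 1 - 0.5 = 0.5
Raise to power n:
(1 - r)^6 = 0.5^6 = 0.015625
Overall recovery:
R = (1 - 0.015625) * 100
= 98.4375%


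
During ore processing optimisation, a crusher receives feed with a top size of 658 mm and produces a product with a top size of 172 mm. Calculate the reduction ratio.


Reduction ratio = feed size / product size
= 658 / 172
= 3.8256

3.8256


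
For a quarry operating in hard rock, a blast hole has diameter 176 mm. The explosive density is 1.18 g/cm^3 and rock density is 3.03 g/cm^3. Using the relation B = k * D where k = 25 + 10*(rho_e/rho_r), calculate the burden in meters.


First, compute k:
rho_e / rho_r = 1.18 / 3.03 = 0.3894389439
k = 25 + 10 * 0.3894389439 = 28.89438944
Then, compute burden:
B = k * D / 1000 = 28.89438944 * 176 / 1000
= 5085.412541 / 1000
= 5.0854 m

5.0854 m


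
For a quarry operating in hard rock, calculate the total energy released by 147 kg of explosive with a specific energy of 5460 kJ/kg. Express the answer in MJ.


Energy = mass * specific_energy / 1000
= 147 * 5460 / 1000
= 802620 / 1000
= 802.62 MJ

802.62 MJ


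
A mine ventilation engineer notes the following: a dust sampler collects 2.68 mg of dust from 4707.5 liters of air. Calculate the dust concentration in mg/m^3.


Convert liters to m^3: 1 m^3 = 1000 L
Concentration = mass / volume * 1000
= 2.68 / 4707.5 * 1000
= 0.0005693043016 * 1000
= 0.5693 mg/m^3

0.5693 mg/m^3


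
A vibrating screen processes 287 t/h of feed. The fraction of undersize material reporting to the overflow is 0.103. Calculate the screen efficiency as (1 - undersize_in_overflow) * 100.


89.7%

Screen efficiency = (1 - fraction of undersize in overflow) * 100
= (1 - 0.103) * 100
= 0.897 * 100
= 89.7%


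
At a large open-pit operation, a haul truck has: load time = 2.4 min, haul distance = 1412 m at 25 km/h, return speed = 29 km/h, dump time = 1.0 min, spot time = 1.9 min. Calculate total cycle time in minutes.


11.6102 min

Convert haul speed to m/min: 25 * 1000/60 = 416.6666667 m/min
Haul time = 1412 / 416.6666667 = 3.3888 min
Convert return speed to m/min: 29 * 1000/60 = 483.3333333 m/min
Return time = 1412 / 483.3333333 = 2.92137931 min
Total cycle time:
= 2.4 + 3.3888 + 1.0 + 2.92137931 + 1.9
= 11.6102 min


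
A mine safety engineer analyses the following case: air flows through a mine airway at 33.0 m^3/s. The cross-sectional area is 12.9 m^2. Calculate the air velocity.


Velocity = flow rate / cross-sectional area
= 33.0 / 12.9
= 2.5581 m/s

2.5581 m/s


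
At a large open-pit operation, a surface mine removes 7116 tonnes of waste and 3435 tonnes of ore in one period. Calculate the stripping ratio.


Stripping ratio = waste tonnage / ore tonnage
= 7116 / 3435
= 2.0716

2.0716


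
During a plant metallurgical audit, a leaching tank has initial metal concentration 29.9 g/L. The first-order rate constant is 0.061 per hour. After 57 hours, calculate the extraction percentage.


Compute the exponent:
-k * t = -0.061 * 57 = -3.477
Remaining concentration:
C = 29.9 * exp(-3.477)
= 29.9 * 0.03089997204
= 0.9239091639 g/L
Extracted = 29.9 - 0.9239091639 = 28.97609084 g/L
Extraction % = 28.97609084 / 29.9 * 100
= 96.91%

96.91%


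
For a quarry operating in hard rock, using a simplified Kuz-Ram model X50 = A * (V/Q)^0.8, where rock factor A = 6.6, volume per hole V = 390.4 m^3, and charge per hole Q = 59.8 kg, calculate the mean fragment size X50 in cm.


29.6068 cm

Compute V/Q:
V/Q = 390.4 / 59.8 = 6.528428094
Raise to the power 0.8:
(V/Q)^0.8 = 6.528428094^0.8 = 4.485872235
Multiply by A:
X50 = 6.6 * 4.485872235
= 29.6068 cm


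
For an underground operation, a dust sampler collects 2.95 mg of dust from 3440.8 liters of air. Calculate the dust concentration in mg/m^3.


Convert liters to m^3: 1 m^3 = 1000 L
Concentration = mass / volume * 1000
= 2.95 / 3440.8 * 1000
= 0.0008573587538 * 1000
= 0.8574 mg/m^3

0.8574 mg/m^3


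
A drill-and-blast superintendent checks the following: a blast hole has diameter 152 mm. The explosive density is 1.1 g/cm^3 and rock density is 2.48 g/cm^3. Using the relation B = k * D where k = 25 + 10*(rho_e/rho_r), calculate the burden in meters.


First, compute k:
rho_e / rho_r = 1.1 / 2.48 = 0.4435483871
k = 25 + 10 * 0.4435483871 = 29.43548387
Then, compute burden:
B = k * D / 1000 = 29.43548387 * 152 / 1000
= 4474.193548 / 1000
= 4.4742 m

4.4742 m


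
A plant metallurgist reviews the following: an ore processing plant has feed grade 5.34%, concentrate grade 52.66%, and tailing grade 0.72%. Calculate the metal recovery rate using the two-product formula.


Using the two-product formula:
R = 100 * c * (f - t) / (f * (c - t))
Numerator = 100 * 52.66 * (5.34 - 0.72)
= 100 * 52.66 * 4.62
= 24328.92
Denominator = 5.34 * (52.66 - 0.72)
= 5.34 * 51.94
= 277.3596
R = 24328.92 / 277.3596
= 87.7162%

87.7162%


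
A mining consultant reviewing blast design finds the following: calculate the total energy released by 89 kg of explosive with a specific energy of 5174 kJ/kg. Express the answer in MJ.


Energy = mass * specific_energy / 1000
= 89 * 5174 / 1000
= 460486 / 1000
= 460.486 MJ

460.486 MJ


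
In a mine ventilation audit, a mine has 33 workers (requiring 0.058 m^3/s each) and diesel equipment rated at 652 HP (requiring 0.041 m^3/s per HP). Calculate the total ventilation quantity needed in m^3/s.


Airflow for workers:
Q_people = 33 * 0.058 = 1.914 m^3/s
Airflow for diesel equipment:
Q_diesel = 652 * 0.041 = 26.732 m^3/s
Total ventilation:
Q_total = 1.914 + 26.732
= 28.646 m^3/s

28.646 m^3/s


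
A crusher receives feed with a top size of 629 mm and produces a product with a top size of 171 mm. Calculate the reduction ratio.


3.6784

Reduction ratio = feed size / product size
= 629 / 171
= 3.6784


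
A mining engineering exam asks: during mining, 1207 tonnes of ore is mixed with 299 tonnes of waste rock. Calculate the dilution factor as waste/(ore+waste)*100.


Total material = ore + waste
= 1207 + 299 = 1506 tonnes
Dilution = waste / total * 100
= 299 / 1506 * 100
= 0.1985391766 * 100
= 19.8539%

19.8539%


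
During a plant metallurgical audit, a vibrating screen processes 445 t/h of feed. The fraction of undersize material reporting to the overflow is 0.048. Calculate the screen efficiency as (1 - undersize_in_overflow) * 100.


Screen efficiency = (1 - fraction of undersize in overflow) * 100
= (1 - 0.048) * 100
= 0.952 * 100
= 95.2%

95.2%


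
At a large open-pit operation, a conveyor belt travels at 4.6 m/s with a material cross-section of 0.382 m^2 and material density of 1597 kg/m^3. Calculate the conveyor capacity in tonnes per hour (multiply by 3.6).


10102.4942 t/h

Volumetric flow = speed * area
= 4.6 * 0.382 = 1.7572 m^3/s
Mass flow = volumetric * density
= 1.7572 * 1597 = 2806.2484 kg/s
Convert to t/h: multiply by 3.6
Capacity = 2806.2484 * 3.6
= 10102.4942 t/h


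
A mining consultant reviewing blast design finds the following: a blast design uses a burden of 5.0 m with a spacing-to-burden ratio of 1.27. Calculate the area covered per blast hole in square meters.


First, find the spacing:
Spacing = burden * ratio = 5.0 * 1.27
= 6.35 m
Then, calculate the area:
Area = burden * spacing = 5.0 * 6.35
= 31.75 m^2

31.75 m^2


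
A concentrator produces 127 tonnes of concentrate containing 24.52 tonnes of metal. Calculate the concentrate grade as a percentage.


19.3071%

Grade = (metal in concentrate / concentrate mass) * 100
= (24.52 / 127) * 100
= 0.1930708661 * 100
= 19.3071%


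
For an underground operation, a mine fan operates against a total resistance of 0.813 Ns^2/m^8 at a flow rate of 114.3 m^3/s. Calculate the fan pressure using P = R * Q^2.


10621.4304 Pa

Compute Q^2:
Q^2 = 114.3^2 = 13064.49
Compute pressure:
P = R * Q^2 = 0.813 * 13064.49
= 10621.4304 Pa


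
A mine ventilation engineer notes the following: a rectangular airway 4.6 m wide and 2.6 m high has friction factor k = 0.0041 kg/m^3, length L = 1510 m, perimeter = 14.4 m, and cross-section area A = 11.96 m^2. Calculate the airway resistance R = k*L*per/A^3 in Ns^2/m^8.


0.0521 Ns^2/m^8

Compute the numerator:
k * L * per = 0.0041 * 1510 * 14.4
= 89.1504
Compute the denominator:
A^3 = 11.96^3 = 1710.777536
Resistance:
R = 89.1504 / 1710.777536
= 0.0521 Ns^2/m^8


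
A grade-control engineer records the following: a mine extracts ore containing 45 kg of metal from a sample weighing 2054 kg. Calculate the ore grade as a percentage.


Ore grade = (metal mass / ore mass) * 100
= (45 / 2054) * 100
= 0.02190847128 * 100
= 2.1908%

2.1908%


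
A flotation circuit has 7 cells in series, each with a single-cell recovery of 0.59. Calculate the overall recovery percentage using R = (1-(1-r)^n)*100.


Complement of single-cell recovery:
1 - r = 1 - 0.59 = 0.41
Raise to power n:
(1 - r)^7 = 0.41^7 = 0.001947542739
Overall recovery:
R = (1 - 0.001947542739) * 100
= 99.8052%

99.8052%


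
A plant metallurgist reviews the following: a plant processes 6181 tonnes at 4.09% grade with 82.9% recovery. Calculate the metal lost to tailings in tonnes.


43.2293 tonnes

Total metal in feed:
= 6181 * 4.09 / 100 = 252.8029 tonnes
Metal recovered:
= 252.8029 * 82.9 / 100 = 209.5736041 tonnes
Metal lost to tailings:
= 252.8029 - 209.5736041
= 43.2293 tonnes


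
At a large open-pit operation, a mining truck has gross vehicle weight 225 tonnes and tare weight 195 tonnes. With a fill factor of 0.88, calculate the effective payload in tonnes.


Maximum payload = gross - tare
= 225 - 195 = 30 tonnes
Effective payload = max payload * fill factor
= 30 * 0.88
= 26.4 tonnes

26.4 tonnes


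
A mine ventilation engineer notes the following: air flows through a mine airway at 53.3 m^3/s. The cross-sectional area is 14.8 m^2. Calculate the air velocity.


3.6014 m/s

Velocity = flow rate / cross-sectional area
= 53.3 / 14.8
= 3.6014 m/s


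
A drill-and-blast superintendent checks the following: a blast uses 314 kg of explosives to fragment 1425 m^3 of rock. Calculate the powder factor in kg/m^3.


Powder factor = explosive mass / rock volume
= 314 / 1425
= 0.2204 kg/m^3

0.2204 kg/m^3


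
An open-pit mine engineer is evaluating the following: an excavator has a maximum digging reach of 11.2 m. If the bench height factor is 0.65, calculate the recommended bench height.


Bench height = reach * factor
= 11.2 * 0.65
= 7.28 m

7.28 m


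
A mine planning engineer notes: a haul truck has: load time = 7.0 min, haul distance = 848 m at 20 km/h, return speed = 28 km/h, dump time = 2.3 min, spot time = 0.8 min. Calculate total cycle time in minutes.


Convert haul speed to m/min: 20 * 1000/60 = 333.3333333 m/min
Haul time = 848 / 333.3333333 = 2.544 min
Convert return speed to m/min: 28 * 1000/60 = 466.6666667 m/min
Return time = 848 / 466.6666667 = 1.817142857 min
Total cycle time:
= 7.0 + 2.544 + 2.3 + 1.817142857 + 0.8
= 14.4611 min

14.4611 min


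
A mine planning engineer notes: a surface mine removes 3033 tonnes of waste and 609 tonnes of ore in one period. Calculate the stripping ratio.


Stripping ratio = waste tonnage / ore tonnage
= 3033 / 609
= 4.9803

4.9803


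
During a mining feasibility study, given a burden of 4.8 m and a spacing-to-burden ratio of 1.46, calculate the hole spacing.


7.008 m

Spacing = burden * ratio
= 4.8 * 1.46
= 7.008 m


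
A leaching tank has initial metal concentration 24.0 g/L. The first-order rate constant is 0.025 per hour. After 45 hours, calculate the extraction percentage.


Compute the exponent:
-k * t = -0.025 * 45 = -1.125
Remaining concentration:
C = 24.0 * exp(-1.125)
= 24.0 * 0.3246524674
= 7.791659217 g/L
Extracted = 24.0 - 7.791659217 = 16.20834078 g/L
Extraction % = 16.20834078 / 24.0 * 100
= 67.5348%

67.5348%


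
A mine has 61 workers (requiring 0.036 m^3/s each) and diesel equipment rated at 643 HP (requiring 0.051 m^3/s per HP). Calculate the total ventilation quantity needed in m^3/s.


34.989 m^3/s

Airflow for workers:
Q_people = 61 * 0.036 = 2.196 m^3/s
Airflow for diesel equipment:
Q_diesel = 643 * 0.051 = 32.793 m^3/s
Total ventilation:
Q_total = 2.196 + 32.793
= 34.989 m^3/s


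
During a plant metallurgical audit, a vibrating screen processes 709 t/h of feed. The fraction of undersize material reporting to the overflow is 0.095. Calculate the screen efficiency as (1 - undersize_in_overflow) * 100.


90.5%

Screen efficiency = (1 - fraction of undersize in overflow) * 100
= (1 - 0.095) * 100
= 0.905 * 100
= 90.5%


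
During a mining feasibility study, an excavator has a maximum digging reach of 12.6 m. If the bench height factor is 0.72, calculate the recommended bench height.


9.072 m

Bench height = reach * factor
= 12.6 * 0.72
= 9.072 m


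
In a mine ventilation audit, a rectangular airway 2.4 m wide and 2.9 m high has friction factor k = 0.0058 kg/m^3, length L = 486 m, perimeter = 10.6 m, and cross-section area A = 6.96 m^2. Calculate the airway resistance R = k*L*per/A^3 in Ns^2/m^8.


Compute the numerator:
k * L * per = 0.0058 * 486 * 10.6
= 29.87928
Compute the denominator:
A^3 = 6.96^3 = 337.153536
Resistance:
R = 29.87928 / 337.153536
= 0.0886 Ns^2/m^8

0.0886 Ns^2/m^8


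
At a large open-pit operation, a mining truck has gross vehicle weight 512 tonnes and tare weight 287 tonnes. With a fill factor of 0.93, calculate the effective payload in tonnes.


209.25 tonnes

Maximum payload = gross - tare
= 512 - 287 = 225 tonnes
Effective payload = max payload * fill factor
= 225 * 0.93
= 209.25 tonnes


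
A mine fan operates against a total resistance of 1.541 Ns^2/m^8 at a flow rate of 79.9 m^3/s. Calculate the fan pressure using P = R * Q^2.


9837.7594 Pa

Compute Q^2:
Q^2 = 79.9^2 = 6384.01
Compute pressure:
P = R * Q^2 = 1.541 * 6384.01
= 9837.7594 Pa


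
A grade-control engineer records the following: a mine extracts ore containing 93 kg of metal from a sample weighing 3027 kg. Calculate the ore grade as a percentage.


Ore grade = (metal mass / ore mass) * 100
= (93 / 3027) * 100
= 0.0307234886 * 100
= 3.0723%

3.0723%


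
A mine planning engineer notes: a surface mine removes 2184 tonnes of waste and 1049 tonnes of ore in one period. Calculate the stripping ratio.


2.082

Stripping ratio = waste tonnage / ore tonnage
= 2184 / 1049
= 2.082


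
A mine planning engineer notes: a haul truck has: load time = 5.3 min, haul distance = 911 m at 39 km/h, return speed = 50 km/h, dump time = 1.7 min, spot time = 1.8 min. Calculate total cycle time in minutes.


11.2947 min

Convert haul speed to m/min: 39 * 1000/60 = 650 m/min
Haul time = 911 / 650 = 1.401538462 min
Convert return speed to m/min: 50 * 1000/60 = 833.3333333 m/min
Return time = 911 / 833.3333333 = 1.0932 min
Total cycle time:
= 5.3 + 1.401538462 + 1.7 + 1.0932 + 1.8
= 11.2947 min


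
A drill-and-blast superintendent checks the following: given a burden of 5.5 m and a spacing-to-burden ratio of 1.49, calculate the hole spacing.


8.195 m

Spacing = burden * ratio
= 5.5 * 1.49
= 8.195 m


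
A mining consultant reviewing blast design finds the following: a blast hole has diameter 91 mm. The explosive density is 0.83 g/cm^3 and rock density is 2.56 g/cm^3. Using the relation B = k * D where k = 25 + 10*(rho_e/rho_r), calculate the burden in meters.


2.57 m

First, compute k:
rho_e / rho_r = 0.83 / 2.56 = 0.32421875
k = 25 + 10 * 0.32421875 = 28.2421875
Then, compute burden:
B = k * D / 1000 = 28.2421875 * 91 / 1000
= 2570.039062 / 1000
= 2.57 m


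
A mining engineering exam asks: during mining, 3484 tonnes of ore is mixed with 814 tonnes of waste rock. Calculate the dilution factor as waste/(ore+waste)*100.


18.939%

Total material = ore + waste
= 3484 + 814 = 4298 tonnes
Dilution = waste / total * 100
= 814 / 4298 * 100
= 0.1893904141 * 100
= 18.939%


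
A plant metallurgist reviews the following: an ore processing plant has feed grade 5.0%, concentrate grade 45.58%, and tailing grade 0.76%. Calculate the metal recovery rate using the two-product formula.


86.2379%

Using the two-product formula:
R = 100 * c * (f - t) / (f * (c - t))
Numerator = 100 * 45.58 * (5.0 - 0.76)
= 100 * 45.58 * 4.24
= 19325.92
Denominator = 5.0 * (45.58 - 0.76)
= 5.0 * 44.82
= 224.1
R = 19325.92 / 224.1
= 86.2379%


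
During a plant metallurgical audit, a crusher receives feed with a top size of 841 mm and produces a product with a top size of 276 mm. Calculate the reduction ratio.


Reduction ratio = feed size / product size
= 841 / 276
= 3.0471

3.0471
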